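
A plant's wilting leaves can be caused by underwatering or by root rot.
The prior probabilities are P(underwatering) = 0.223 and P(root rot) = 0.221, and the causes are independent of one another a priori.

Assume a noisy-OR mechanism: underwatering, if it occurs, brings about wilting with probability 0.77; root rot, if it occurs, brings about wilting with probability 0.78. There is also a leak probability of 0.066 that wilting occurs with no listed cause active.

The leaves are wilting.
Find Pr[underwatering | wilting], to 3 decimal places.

Pr[underwatering | wilting] ≈ 0.510

Under noisy-OR, P(wilting | causes) = 1 − (1−0.066)·∏(1−qᵢ) over the active causes.
Numerator (weight on configurations with underwatering): 0.136399 + 0.046954 = 0.183353
Normalizer over all consistent configurations: 0.066·0.777·0.779 + 0.79452·0.777·0.221 + 0.78518·0.223·0.779 + 0.95274·0.223·0.221 = 0.359735
P(underwatering | wilting) = 0.183353/0.359735 ≈ 0.510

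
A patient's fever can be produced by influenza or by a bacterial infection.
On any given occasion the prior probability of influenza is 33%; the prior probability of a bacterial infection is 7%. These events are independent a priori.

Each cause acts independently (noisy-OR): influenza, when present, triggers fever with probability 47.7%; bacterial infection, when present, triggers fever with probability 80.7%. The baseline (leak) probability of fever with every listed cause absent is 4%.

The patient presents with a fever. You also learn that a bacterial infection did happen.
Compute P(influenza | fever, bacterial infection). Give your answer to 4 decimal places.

Under noisy-OR, P(fever | causes) = 1 − (1−0.04)·∏(1−qᵢ) over the active causes.
P(fever | bacterial infection) = 0.81472*0.67 + 0.903099*0.33 = 0.545862 + 0.298023 = 0.843885
Restricting to configurations with influenza present: 0.903099*0.33 = 0.298023.
Hence the posterior is 0.298023/0.843885 ≈ 0.3532.

P(influenza | fever, bacterial infection) ≈ 0.3532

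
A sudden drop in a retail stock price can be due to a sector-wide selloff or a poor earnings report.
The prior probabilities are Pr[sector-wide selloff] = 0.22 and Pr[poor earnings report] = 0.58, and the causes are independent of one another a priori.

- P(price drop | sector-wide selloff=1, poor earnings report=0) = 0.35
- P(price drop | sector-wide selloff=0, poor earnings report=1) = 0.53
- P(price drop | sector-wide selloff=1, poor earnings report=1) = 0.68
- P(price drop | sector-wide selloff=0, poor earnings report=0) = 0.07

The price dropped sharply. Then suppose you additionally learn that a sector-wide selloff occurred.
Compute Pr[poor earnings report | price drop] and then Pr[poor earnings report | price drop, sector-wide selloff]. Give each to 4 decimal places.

Pr[poor earnings report | price drop] ≈ 0.8552; Pr[poor earnings report | price drop, sector-wide selloff] ≈ 0.7285

For the numerator, keep only poor earnings report=true terms: 0.239772 + 0.086768 = 0.326540
Denominator P(price drop): 0.07×0.78×0.42 + 0.53×0.78×0.58 + 0.35×0.22×0.42 + 0.68×0.22×0.58 = 0.381812
P(poor earnings report | price drop) = 0.326540/0.381812 ≈ 0.8552

Now condition on the additional information:
Enumerate both values of poor earnings report and weight by the priors:
  P(price drop | sector-wide selloff) = 0.35·0.42 + 0.68·0.58
        = 0.147000 + 0.394400 = 0.541400
The terms with poor earnings report present sum to 0.394400, so
  P(poor earnings report | price drop, sector-wide selloff) = 0.394400 / 0.541400 ≈ 0.7285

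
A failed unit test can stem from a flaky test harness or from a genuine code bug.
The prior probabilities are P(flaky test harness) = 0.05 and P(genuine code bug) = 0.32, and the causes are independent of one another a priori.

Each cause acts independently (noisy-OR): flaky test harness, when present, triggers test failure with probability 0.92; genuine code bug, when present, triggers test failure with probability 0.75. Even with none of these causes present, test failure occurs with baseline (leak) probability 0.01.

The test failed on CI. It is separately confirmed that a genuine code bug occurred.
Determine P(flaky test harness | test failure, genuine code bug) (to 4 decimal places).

P(flaky test harness | test failure, genuine code bug) ≈ 0.0642

Under noisy-OR, P(test failure | causes) = 1 − (1−0.01)·∏(1−qᵢ) over the active causes.
Numerator (weight on configurations with flaky test harness): 0.9802·0.05 = 0.049010
The normalizing constant is 0.7525·0.95 + 0.9802·0.05 = 0.763885
Posterior = 0.049010 / 0.763885 ≈ 0.0642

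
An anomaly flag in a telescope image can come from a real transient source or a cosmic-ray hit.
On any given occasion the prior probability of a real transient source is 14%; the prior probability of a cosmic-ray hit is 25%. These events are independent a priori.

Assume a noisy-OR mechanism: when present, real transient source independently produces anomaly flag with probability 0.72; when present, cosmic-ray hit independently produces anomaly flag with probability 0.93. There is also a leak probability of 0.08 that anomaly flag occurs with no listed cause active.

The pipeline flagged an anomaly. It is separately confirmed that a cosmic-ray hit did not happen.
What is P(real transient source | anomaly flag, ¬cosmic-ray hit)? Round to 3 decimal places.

P(real transient source | anomaly flag, ¬cosmic-ray hit) ≈ 0.602

Under noisy-OR, P(anomaly flag | causes) = 1 − (1−0.08)·∏(1−qᵢ) over the active causes.
For the numerator, keep only real transient source=true terms: 0.7424·0.14 = 0.103936
Normalizer over all consistent configurations: 0.08·0.86 + 0.7424·0.14 = 0.172736
Posterior = 0.103936 / 0.172736 ≈ 0.602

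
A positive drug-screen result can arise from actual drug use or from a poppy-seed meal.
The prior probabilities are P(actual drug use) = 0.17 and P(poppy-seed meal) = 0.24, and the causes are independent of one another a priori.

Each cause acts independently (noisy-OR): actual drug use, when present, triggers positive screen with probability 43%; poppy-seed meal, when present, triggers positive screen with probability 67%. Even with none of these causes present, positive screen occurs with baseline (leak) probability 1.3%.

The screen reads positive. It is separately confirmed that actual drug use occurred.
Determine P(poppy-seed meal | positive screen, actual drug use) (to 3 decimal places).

Under noisy-OR, P(positive screen | causes) = 1 − (1−0.013)·∏(1−qᵢ) over the active causes.
P(positive screen | actual drug use) = 0.43741×0.76 + 0.814345×0.24 = 0.332432 + 0.195443 = 0.527875
Restricting to configurations with poppy-seed meal present: 0.814345×0.24 = 0.195443.
Hence the posterior is 0.195443/0.527875 ≈ 0.370.

P(poppy-seed meal | positive screen, actual drug use) ≈ 0.370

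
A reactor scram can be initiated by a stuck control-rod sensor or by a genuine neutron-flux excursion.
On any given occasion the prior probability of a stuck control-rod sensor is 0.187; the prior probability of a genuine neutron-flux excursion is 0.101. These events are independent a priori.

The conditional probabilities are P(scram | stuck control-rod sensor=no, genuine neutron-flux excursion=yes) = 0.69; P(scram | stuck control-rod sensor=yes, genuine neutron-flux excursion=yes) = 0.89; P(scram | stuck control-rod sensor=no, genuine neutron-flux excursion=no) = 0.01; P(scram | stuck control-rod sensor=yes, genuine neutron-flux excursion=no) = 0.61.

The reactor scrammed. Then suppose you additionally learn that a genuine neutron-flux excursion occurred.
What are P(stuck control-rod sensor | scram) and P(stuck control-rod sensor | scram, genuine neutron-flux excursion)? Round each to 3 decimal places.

P(scram) = 0.01×0.813×0.899 + 0.69×0.813×0.101 + 0.61×0.187×0.899 + 0.89×0.187×0.101 = 0.007309 + 0.056658 + 0.102549 + 0.016809 = 0.183325
Restricting to configurations with stuck control-rod sensor present: 0.102549 + 0.016809 = 0.119358.
P(stuck control-rod sensor | scram) = 0.119358 / 0.183325 ≈ 0.651

Now condition on the additional information:
Enumerate both values of stuck control-rod sensor and weight by the priors:
  P(scram | genuine neutron-flux excursion) = 0.69×0.813 + 0.89×0.187
        = 0.560970 + 0.166430 = 0.727400
Configurations with stuck control-rod sensor contribute 0.166430, so
  P(stuck control-rod sensor | scram, genuine neutron-flux excursion) = 0.166430 / 0.727400 ≈ 0.229
— genuine neutron-flux excursion explains away the evidence for stuck control-rod sensor.

P(stuck control-rod sensor | scram) ≈ 0.651; P(stuck control-rod sensor | scram, genuine neutron-flux excursion) ≈ 0.229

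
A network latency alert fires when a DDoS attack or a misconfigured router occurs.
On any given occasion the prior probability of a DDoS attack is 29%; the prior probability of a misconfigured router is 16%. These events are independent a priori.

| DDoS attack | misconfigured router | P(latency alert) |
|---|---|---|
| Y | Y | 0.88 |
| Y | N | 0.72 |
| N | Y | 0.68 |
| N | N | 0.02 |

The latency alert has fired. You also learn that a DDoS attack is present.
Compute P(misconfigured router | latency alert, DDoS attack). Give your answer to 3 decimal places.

P(misconfigured router | latency alert, DDoS attack) ≈ 0.189

Enumerate both values of misconfigured router and weight by the priors:
  P(latency alert | DDoS attack) = 0.72·0.84 + 0.88·0.16
        = 0.604800 + 0.140800 = 0.745600
The terms with misconfigured router present sum to 0.140800, so
  P(misconfigured router | latency alert, DDoS attack) = 0.140800 / 0.745600 ≈ 0.189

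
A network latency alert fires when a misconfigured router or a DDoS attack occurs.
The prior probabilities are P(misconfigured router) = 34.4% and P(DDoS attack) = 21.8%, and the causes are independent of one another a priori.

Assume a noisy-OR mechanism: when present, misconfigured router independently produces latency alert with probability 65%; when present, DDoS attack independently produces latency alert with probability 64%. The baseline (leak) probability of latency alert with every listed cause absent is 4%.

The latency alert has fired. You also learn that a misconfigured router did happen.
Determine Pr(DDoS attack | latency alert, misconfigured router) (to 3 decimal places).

Under noisy-OR, P(latency alert | causes) = 1 − (1−0.04)·∏(1−qᵢ) over the active causes.
Numerator (weight on configurations with DDoS attack): 0.87904·0.218 = 0.191631
The normalizing constant is 0.664·0.782 + 0.87904·0.218 = 0.710879
P(DDoS attack | latency alert, misconfigured router) = 0.191631/0.710879 ≈ 0.270

Pr(DDoS attack | latency alert, misconfigured router) ≈ 0.270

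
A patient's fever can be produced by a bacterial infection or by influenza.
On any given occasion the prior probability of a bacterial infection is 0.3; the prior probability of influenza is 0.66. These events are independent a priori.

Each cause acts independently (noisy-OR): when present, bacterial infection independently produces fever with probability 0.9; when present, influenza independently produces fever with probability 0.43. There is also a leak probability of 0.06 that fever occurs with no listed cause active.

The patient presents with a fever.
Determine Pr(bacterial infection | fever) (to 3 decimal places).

Under noisy-OR, P(fever | causes) = 1 − (1−0.06)·∏(1−qᵢ) over the active causes.
P(fever) = 0.06·0.7·0.34 + 0.4642·0.7·0.66 + 0.906·0.3·0.34 + 0.94642·0.3·0.66 = 0.014280 + 0.214460 + 0.092412 + 0.187391 = 0.508543
Restricting to configurations with bacterial infection present: 0.092412 + 0.187391 = 0.279803.
So P(bacterial infection | fever) = 0.279803/0.508543 ≈ 0.550.

Pr(bacterial infection | fever) ≈ 0.550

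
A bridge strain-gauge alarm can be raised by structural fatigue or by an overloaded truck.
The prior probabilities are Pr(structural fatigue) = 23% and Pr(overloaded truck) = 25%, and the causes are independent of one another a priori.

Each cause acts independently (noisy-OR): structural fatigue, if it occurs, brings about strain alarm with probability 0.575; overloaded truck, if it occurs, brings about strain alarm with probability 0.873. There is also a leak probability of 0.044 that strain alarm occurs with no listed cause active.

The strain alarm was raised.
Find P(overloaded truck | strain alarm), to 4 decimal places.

Under noisy-OR, P(strain alarm | causes) = 1 − (1−0.044)·∏(1−qᵢ) over the active causes.
For the numerator, keep only overloaded truck=true terms: 0.169128 + 0.054533 = 0.223661
The normalizing constant is 0.044×0.77×0.75 + 0.878588×0.77×0.25 + 0.5937×0.23×0.75 + 0.9484×0.23×0.25 = 0.351484
P(overloaded truck | strain alarm) = 0.223661/0.351484 ≈ 0.6363

P(overloaded truck | strain alarm) ≈ 0.6363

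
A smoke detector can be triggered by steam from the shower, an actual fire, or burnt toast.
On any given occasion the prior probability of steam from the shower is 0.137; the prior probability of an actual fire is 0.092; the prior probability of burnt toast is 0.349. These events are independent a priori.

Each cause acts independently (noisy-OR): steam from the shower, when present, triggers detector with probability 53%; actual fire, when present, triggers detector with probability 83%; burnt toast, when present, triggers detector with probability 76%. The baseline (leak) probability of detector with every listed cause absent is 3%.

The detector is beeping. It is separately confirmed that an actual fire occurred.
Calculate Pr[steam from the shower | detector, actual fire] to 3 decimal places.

Under noisy-OR, P(detector | causes) = 1 − (1−0.03)·∏(1−qᵢ) over the active causes.
Numerator (weight on configurations with steam from the shower): 0.082275 + 0.046924 = 0.129199
The normalizing constant is 0.8351*0.863*0.651 + 0.960424*0.863*0.349 + 0.922497*0.137*0.651 + 0.981399*0.137*0.349 = 0.887636
Posterior = 0.129199 / 0.887636 ≈ 0.146

Pr[steam from the shower | detector, actual fire] ≈ 0.146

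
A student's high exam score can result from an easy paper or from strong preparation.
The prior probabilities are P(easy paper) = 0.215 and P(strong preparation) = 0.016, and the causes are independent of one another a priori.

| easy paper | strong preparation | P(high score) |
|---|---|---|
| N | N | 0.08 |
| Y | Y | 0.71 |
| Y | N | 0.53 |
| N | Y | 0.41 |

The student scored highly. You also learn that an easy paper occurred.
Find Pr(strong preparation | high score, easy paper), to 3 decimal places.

Pr(strong preparation | high score, easy paper) ≈ 0.021

P(high score | easy paper) = 0.53×0.984 + 0.71×0.016 = 0.521520 + 0.011360 = 0.532880
The strong preparation-present share is 0.71×0.016 = 0.011360.
Hence the posterior is 0.011360/0.532880 ≈ 0.021.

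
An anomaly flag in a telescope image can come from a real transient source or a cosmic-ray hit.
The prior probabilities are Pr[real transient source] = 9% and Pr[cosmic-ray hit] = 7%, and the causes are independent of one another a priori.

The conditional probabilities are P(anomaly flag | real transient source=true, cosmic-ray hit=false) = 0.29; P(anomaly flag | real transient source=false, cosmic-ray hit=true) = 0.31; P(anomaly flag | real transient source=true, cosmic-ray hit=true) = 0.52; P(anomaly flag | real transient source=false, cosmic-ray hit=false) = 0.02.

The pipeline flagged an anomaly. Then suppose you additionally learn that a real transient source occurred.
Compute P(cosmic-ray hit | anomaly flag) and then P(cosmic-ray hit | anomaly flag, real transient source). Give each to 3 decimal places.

P(cosmic-ray hit | anomaly flag) ≈ 0.358; P(cosmic-ray hit | anomaly flag, real transient source) ≈ 0.119

For the numerator, keep only cosmic-ray hit=true terms: 0.019747 + 0.003276 = 0.023023
The normalizing constant is 0.02×0.91×0.93 + 0.31×0.91×0.07 + 0.29×0.09×0.93 + 0.52×0.09×0.07 = 0.064222
Posterior = 0.023023 / 0.064222 ≈ 0.358

With the extra evidence:
Weight on cosmic-ray hit=true, given the evidence: 0.52·0.07 = 0.036400
Denominator P(anomaly flag | real transient source): 0.29·0.93 + 0.52·0.07 = 0.306100
P(cosmic-ray hit | anomaly flag, real transient source) = 0.036400/0.306100 ≈ 0.119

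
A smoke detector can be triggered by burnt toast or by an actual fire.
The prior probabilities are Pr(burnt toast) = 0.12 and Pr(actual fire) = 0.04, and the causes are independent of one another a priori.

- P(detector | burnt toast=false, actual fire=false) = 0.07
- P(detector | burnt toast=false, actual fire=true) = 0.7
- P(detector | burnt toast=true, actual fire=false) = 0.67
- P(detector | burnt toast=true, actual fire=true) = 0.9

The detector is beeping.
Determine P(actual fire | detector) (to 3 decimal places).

P(actual fire | detector) ≈ 0.175

Weight on actual fire=true, given the evidence: 0.024640 + 0.004320 = 0.028960
Denominator P(detector): 0.07×0.88×0.96 + 0.7×0.88×0.04 + 0.67×0.12×0.96 + 0.9×0.12×0.04 = 0.165280
P(actual fire | detector) = 0.028960/0.165280 ≈ 0.175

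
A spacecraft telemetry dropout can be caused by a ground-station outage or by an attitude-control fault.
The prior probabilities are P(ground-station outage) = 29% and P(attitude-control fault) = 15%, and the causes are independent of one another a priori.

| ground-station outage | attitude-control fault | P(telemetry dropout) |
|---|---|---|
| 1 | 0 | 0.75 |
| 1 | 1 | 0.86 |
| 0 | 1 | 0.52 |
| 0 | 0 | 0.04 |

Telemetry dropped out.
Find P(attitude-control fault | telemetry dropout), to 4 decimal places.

P(attitude-control fault | telemetry dropout) ≈ 0.3075

P(telemetry dropout) = 0.04*0.71*0.85 + 0.52*0.71*0.15 + 0.75*0.29*0.85 + 0.86*0.29*0.15 = 0.024140 + 0.055380 + 0.184875 + 0.037410 = 0.301805
The attitude-control fault-present share is 0.055380 + 0.037410 = 0.092790.
P(attitude-control fault | telemetry dropout) = 0.092790 / 0.301805 ≈ 0.3075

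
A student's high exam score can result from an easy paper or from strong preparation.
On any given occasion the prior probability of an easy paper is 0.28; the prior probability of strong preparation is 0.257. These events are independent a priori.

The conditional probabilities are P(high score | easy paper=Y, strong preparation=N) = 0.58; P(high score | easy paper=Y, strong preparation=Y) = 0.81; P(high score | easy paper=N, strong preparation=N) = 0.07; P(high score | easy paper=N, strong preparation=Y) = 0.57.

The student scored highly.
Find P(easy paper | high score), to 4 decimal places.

P(easy paper | high score) ≈ 0.5560

P(high score) = 0.07·0.72·0.743 + 0.57·0.72·0.257 + 0.58·0.28·0.743 + 0.81·0.28·0.257 = 0.037447 + 0.105473 + 0.120663 + 0.058288 = 0.321871
Of this, 0.178951 comes from 0.120663 + 0.058288 (the easy paper=true cases).
P(easy paper | high score) = 0.178951 / 0.321871 ≈ 0.5560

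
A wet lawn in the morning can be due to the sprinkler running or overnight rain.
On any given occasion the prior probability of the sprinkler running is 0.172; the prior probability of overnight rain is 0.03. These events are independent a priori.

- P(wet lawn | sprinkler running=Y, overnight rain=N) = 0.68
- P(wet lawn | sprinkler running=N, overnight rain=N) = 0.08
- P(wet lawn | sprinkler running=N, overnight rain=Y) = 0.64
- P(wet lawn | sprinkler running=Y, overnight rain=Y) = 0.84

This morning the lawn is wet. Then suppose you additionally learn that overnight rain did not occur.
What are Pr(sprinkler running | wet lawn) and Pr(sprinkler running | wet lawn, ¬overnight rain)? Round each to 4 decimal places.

Pr(sprinkler running | wet lawn) ≈ 0.5951; Pr(sprinkler running | wet lawn, ¬overnight rain) ≈ 0.6384

Sum P(wet lawn|·) weighted by the priors over the 4 (sprinkler running, overnight rain) configurations:
  P(wet lawn) = 0.08·0.828·0.97 + 0.64·0.828·0.03 + 0.68·0.172·0.97 + 0.84·0.172·0.03
        = 0.064253 + 0.015898 + 0.113451 + 0.004334 = 0.197936
Keeping only the sprinkler running-present terms gives 0.117785, so
  P(sprinkler running | wet lawn) = 0.117785 / 0.197936 ≈ 0.5951

With the extra evidence:
Sum P(wet lawn|·) weighted by the priors over both values of sprinkler running:
  P(wet lawn | ¬overnight rain) = 0.08·0.828 + 0.68·0.172
        = 0.066240 + 0.116960 = 0.183200
Keeping only the sprinkler running-present terms gives 0.116960, so
  P(sprinkler running | wet lawn, ¬overnight rain) = 0.116960 / 0.183200 ≈ 0.6384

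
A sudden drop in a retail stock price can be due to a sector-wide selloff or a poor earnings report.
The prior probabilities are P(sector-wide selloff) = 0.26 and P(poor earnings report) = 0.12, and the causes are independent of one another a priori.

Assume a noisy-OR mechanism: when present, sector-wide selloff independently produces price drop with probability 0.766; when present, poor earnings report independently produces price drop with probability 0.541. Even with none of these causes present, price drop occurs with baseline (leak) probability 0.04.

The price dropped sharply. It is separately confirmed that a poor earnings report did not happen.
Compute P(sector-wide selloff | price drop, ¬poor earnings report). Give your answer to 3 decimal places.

P(sector-wide selloff | price drop, ¬poor earnings report) ≈ 0.872

Under noisy-OR, P(price drop | causes) = 1 − (1−0.04)·∏(1−qᵢ) over the active causes.
Enumerate both values of sector-wide selloff and weight by the priors:
  P(price drop | ¬poor earnings report) = 0.04*0.74 + 0.77536*0.26
        = 0.029600 + 0.201594 = 0.231194
The terms with sector-wide selloff present sum to 0.201594, so
  P(sector-wide selloff | price drop, ¬poor earnings report) = 0.201594 / 0.231194 ≈ 0.872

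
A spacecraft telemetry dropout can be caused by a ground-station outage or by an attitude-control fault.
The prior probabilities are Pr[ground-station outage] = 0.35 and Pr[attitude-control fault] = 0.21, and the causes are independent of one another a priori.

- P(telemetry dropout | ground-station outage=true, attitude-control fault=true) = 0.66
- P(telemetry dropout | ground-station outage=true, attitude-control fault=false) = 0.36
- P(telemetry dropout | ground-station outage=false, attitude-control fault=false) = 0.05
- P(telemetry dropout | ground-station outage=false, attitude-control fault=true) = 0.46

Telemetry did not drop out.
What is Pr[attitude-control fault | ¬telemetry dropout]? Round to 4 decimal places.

Pr[attitude-control fault | ¬telemetry dropout] ≈ 0.1293

Enumerate the 4 (ground-station outage, attitude-control fault) configurations and weight by the priors:
  P(¬telemetry dropout) = 0.95*0.65*0.79 + 0.54*0.65*0.21 + 0.64*0.35*0.79 + 0.34*0.35*0.21
        = 0.487825 + 0.073710 + 0.176960 + 0.024990 = 0.763485
Configurations with attitude-control fault contribute 0.098700, so
  P(attitude-control fault | ¬telemetry dropout) = 0.098700 / 0.763485 ≈ 0.1293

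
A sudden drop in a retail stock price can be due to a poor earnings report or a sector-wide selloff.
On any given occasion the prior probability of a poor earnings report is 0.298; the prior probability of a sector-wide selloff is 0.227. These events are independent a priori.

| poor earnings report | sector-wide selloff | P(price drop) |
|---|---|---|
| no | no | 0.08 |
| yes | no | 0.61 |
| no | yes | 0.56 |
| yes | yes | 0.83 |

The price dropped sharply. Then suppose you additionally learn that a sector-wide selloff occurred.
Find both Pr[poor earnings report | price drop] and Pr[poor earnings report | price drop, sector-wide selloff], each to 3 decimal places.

Pr[poor earnings report | price drop] ≈ 0.597; Pr[poor earnings report | price drop, sector-wide selloff] ≈ 0.386

P(price drop) = 0.08×0.702×0.773 + 0.56×0.702×0.227 + 0.61×0.298×0.773 + 0.83×0.298×0.227 = 0.043412 + 0.089238 + 0.140516 + 0.056146 = 0.329312
Restricting to configurations with poor earnings report present: 0.140516 + 0.056146 = 0.196662.
Hence the posterior is 0.196662/0.329312 ≈ 0.597.

Now also conditioning on sector-wide selloff=true:
For the numerator, keep only poor earnings report=true terms: 0.83·0.298 = 0.247340
Normalizer over all consistent configurations: 0.56·0.702 + 0.83·0.298 = 0.640460
Posterior = 0.247340 / 0.640460 ≈ 0.386
— sector-wide selloff explains away the evidence for poor earnings report.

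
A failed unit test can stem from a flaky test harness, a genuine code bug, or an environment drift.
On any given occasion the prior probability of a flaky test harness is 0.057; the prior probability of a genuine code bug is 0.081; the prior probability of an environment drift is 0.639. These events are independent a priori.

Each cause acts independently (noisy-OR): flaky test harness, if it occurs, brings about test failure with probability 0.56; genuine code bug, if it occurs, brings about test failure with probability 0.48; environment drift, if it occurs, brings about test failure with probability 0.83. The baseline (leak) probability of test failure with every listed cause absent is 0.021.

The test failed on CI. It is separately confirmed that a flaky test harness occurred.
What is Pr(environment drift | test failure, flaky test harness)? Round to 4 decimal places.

Pr(environment drift | test failure, flaky test harness) ≈ 0.7374

Under noisy-OR, P(test failure | causes) = 1 − (1−0.021)·∏(1−qᵢ) over the active causes.
P(test failure | flaky test harness) = 0.56924*0.919*0.361 + 0.926771*0.919*0.639 + 0.776005*0.081*0.361 + 0.961921*0.081*0.639 = 0.188850 + 0.544238 + 0.022691 + 0.049788 = 0.805567
The environment drift-present share is 0.544238 + 0.049788 = 0.594026.
P(environment drift | test failure, flaky test harness) = 0.594026 / 0.805567 ≈ 0.7374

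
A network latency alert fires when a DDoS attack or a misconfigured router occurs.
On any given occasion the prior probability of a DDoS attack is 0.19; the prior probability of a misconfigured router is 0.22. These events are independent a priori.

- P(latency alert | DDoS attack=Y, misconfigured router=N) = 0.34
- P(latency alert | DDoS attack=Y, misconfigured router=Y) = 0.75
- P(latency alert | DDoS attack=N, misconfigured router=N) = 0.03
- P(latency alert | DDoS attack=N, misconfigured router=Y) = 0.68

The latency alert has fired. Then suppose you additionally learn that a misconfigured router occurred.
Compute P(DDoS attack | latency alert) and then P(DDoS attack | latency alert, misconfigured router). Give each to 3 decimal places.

P(DDoS attack | latency alert) ≈ 0.368; P(DDoS attack | latency alert, misconfigured router) ≈ 0.206

For the numerator, keep only DDoS attack=true terms: 0.050388 + 0.031350 = 0.081738
Normalizer over all consistent configurations: 0.03*0.81*0.78 + 0.68*0.81*0.22 + 0.34*0.19*0.78 + 0.75*0.19*0.22 = 0.221868
Posterior = 0.081738 / 0.221868 ≈ 0.368

Now condition on the additional information:
P(latency alert | misconfigured router) = 0.68*0.81 + 0.75*0.19 = 0.550800 + 0.142500 = 0.693300
The DDoS attack-present share is 0.75*0.19 = 0.142500.
P(DDoS attack | latency alert, misconfigured router) = 0.142500 / 0.693300 ≈ 0.206
This is intercausal reasoning (explaining away): once misconfigured router accounts for the latency alert, DDoS attack becomes less likely.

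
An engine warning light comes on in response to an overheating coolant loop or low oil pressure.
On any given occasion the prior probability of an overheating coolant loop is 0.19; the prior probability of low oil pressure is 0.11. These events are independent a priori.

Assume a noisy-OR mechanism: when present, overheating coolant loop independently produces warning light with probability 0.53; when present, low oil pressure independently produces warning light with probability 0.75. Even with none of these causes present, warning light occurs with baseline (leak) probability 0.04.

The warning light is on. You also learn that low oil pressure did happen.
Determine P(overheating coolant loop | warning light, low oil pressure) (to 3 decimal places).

Under noisy-OR, P(warning light | causes) = 1 − (1−0.04)·∏(1−qᵢ) over the active causes.
P(warning light | low oil pressure) = 0.76×0.81 + 0.8872×0.19 = 0.615600 + 0.168568 = 0.784168
Of this, 0.168568 comes from 0.8872×0.19 (the overheating coolant loop=true cases).
P(overheating coolant loop | warning light, low oil pressure) = 0.168568 / 0.784168 ≈ 0.215

P(overheating coolant loop | warning light, low oil pressure) ≈ 0.215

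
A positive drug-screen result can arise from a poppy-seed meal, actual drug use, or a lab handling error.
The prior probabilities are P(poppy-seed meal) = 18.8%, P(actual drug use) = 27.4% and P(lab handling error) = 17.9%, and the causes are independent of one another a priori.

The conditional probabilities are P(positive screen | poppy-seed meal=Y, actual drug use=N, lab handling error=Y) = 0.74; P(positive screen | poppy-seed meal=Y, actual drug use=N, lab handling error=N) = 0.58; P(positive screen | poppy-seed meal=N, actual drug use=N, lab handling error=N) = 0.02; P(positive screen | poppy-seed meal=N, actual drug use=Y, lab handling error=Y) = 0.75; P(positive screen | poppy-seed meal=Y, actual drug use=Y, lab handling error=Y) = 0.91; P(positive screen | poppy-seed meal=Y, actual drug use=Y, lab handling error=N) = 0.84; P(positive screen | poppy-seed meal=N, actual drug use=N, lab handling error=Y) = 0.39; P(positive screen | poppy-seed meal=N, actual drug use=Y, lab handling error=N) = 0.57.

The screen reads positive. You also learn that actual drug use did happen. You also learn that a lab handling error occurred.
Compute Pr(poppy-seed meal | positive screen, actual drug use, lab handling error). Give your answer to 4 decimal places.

Enumerate both values of poppy-seed meal and weight by the priors:
  P(positive screen | actual drug use, lab handling error) = 0.75×0.812 + 0.91×0.188
        = 0.609000 + 0.171080 = 0.780080
The terms with poppy-seed meal present sum to 0.171080, so
  P(poppy-seed meal | positive screen, actual drug use, lab handling error) = 0.171080 / 0.780080 ≈ 0.2193

Pr(poppy-seed meal | positive screen, actual drug use, lab handling error) ≈ 0.2193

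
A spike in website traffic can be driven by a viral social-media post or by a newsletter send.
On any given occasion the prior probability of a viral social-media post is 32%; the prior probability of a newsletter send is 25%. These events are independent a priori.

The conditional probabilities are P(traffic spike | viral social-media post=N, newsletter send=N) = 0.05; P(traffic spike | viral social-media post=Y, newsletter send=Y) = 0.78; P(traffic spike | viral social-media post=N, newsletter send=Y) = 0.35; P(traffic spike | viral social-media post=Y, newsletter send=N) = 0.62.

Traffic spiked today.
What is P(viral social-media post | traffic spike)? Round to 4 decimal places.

P(viral social-media post | traffic spike) ≈ 0.7130

Sum P(traffic spike|·) weighted by the priors over the 4 (viral social-media post, newsletter send) configurations:
  P(traffic spike) = 0.05*0.68*0.75 + 0.35*0.68*0.25 + 0.62*0.32*0.75 + 0.78*0.32*0.25
        = 0.025500 + 0.059500 + 0.148800 + 0.062400 = 0.296200
The terms with viral social-media post present sum to 0.211200, so
  P(viral social-media post | traffic spike) = 0.211200 / 0.296200 ≈ 0.7130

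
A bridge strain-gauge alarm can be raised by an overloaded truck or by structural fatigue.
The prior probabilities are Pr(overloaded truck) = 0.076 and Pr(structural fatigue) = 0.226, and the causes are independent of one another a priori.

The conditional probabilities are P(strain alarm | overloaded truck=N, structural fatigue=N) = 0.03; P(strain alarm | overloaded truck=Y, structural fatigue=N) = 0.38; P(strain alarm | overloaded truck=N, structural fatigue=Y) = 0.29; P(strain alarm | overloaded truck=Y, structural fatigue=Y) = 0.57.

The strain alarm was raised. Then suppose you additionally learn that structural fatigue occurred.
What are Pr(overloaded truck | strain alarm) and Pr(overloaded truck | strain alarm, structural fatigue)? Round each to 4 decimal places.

P(strain alarm) = 0.03·0.924·0.774 + 0.29·0.924·0.226 + 0.38·0.076·0.774 + 0.57·0.076·0.226 = 0.021455 + 0.060559 + 0.022353 + 0.009790 = 0.114157
Of this, 0.032143 comes from 0.022353 + 0.009790 (the overloaded truck=true cases).
Hence the posterior is 0.032143/0.114157 ≈ 0.2816.

Now also conditioning on structural fatigue=true:
For the numerator, keep only overloaded truck=true terms: 0.57*0.076 = 0.043320
Normalizer over all consistent configurations: 0.29*0.924 + 0.57*0.076 = 0.311280
P(overloaded truck | strain alarm, structural fatigue) = 0.043320/0.311280 ≈ 0.1392
— structural fatigue explains away the evidence for overloaded truck.

Pr(overloaded truck | strain alarm) ≈ 0.2816; Pr(overloaded truck | strain alarm, structural fatigue) ≈ 0.1392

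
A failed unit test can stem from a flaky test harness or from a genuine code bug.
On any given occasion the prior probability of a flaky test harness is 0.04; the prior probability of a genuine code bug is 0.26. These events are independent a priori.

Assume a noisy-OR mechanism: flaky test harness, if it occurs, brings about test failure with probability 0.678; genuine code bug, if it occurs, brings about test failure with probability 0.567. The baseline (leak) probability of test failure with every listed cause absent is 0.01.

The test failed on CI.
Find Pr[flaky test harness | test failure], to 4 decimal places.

Pr[flaky test harness | test failure] ≈ 0.1629

Under noisy-OR, P(test failure | causes) = 1 − (1−0.01)·∏(1−qᵢ) over the active causes.
Enumerate the 4 (flaky test harness, genuine code bug) configurations and weight by the priors:
  P(test failure) = 0.01×0.96×0.74 + 0.57133×0.96×0.26 + 0.68122×0.04×0.74 + 0.861968×0.04×0.26
        = 0.007104 + 0.142604 + 0.020164 + 0.008964 = 0.178836
The terms with flaky test harness present sum to 0.029128, so
  P(flaky test harness | test failure) = 0.029128 / 0.178836 ≈ 0.1629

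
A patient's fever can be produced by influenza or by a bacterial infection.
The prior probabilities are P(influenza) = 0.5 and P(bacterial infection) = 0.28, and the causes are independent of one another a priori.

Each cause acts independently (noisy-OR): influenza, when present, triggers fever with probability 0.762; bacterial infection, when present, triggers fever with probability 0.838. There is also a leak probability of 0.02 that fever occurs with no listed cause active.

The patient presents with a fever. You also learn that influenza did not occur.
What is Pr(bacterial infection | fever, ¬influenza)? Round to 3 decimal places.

Under noisy-OR, P(fever | causes) = 1 − (1−0.02)·∏(1−qᵢ) over the active causes.
P(fever | ¬influenza) = 0.02·0.72 + 0.84124·0.28 = 0.014400 + 0.235547 = 0.249947
The bacterial infection-present share is 0.84124·0.28 = 0.235547.
So P(bacterial infection | fever, ¬influenza) = 0.235547/0.249947 ≈ 0.942.

Pr(bacterial infection | fever, ¬influenza) ≈ 0.942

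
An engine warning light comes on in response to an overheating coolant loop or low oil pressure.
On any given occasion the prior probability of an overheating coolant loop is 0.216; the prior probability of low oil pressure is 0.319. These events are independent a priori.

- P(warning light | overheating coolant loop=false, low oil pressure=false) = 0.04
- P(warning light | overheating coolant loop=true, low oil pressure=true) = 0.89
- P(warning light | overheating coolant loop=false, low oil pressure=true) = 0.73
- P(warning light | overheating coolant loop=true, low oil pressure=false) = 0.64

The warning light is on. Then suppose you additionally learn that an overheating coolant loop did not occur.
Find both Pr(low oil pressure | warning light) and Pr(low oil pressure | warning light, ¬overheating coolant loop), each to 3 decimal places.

Pr(low oil pressure | warning light) ≈ 0.679; Pr(low oil pressure | warning light, ¬overheating coolant loop) ≈ 0.895

Sum P(warning light|·) weighted by the priors over the 4 (overheating coolant loop, low oil pressure) configurations:
  P(warning light) = 0.04×0.784×0.681 + 0.73×0.784×0.319 + 0.64×0.216×0.681 + 0.89×0.216×0.319
        = 0.021356 + 0.182570 + 0.094141 + 0.061325 = 0.359392
Configurations with low oil pressure contribute 0.243895, so
  P(low oil pressure | warning light) = 0.243895 / 0.359392 ≈ 0.679

Now also conditioning on overheating coolant loop≠true:
P(warning light | ¬overheating coolant loop) = 0.04·0.681 + 0.73·0.319 = 0.027240 + 0.232870 = 0.260110
Of this, 0.232870 comes from 0.73·0.319 (the low oil pressure=true cases).
So P(low oil pressure | warning light, ¬overheating coolant loop) = 0.232870/0.260110 ≈ 0.895.
Ruling out overheating coolant loop raises the posterior on low oil pressure — the flip side of explaining away.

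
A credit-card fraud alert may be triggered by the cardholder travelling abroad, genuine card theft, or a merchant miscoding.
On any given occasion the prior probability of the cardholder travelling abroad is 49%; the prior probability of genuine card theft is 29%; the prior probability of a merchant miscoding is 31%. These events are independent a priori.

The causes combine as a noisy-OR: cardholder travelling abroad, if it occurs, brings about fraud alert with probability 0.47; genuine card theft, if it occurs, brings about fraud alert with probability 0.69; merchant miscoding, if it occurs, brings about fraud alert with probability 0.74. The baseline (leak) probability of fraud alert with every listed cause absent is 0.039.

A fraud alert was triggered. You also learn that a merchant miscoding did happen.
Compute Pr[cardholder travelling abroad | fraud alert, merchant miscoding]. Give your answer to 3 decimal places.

Under noisy-OR, P(fraud alert | causes) = 1 − (1−0.039)·∏(1−qᵢ) over the active causes.
Sum P(fraud alert|·) weighted by the priors over the 4 (cardholder travelling abroad, genuine card theft) configurations:
  P(fraud alert | merchant miscoding) = 0.75014×0.51×0.71 + 0.922543×0.51×0.29 + 0.867574×0.49×0.71 + 0.958948×0.49×0.29
        = 0.271626 + 0.136444 + 0.301829 + 0.136267 = 0.846166
The terms with cardholder travelling abroad present sum to 0.438096, so
  P(cardholder travelling abroad | fraud alert, merchant miscoding) = 0.438096 / 0.846166 ≈ 0.518

Pr[cardholder travelling abroad | fraud alert, merchant miscoding] ≈ 0.518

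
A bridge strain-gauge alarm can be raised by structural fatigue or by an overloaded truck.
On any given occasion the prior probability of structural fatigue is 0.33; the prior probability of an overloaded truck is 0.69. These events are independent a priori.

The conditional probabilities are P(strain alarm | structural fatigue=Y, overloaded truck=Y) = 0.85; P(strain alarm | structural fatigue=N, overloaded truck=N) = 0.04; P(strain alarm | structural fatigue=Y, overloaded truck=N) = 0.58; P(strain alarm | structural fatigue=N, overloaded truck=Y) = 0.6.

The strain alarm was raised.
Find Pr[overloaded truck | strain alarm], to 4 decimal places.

P(strain alarm) = 0.04×0.67×0.31 + 0.6×0.67×0.69 + 0.58×0.33×0.31 + 0.85×0.33×0.69 = 0.008308 + 0.277380 + 0.059334 + 0.193545 = 0.538567
Restricting to configurations with overloaded truck present: 0.277380 + 0.193545 = 0.470925.
P(overloaded truck | strain alarm) = 0.470925 / 0.538567 ≈ 0.8744

Pr[overloaded truck | strain alarm] ≈ 0.8744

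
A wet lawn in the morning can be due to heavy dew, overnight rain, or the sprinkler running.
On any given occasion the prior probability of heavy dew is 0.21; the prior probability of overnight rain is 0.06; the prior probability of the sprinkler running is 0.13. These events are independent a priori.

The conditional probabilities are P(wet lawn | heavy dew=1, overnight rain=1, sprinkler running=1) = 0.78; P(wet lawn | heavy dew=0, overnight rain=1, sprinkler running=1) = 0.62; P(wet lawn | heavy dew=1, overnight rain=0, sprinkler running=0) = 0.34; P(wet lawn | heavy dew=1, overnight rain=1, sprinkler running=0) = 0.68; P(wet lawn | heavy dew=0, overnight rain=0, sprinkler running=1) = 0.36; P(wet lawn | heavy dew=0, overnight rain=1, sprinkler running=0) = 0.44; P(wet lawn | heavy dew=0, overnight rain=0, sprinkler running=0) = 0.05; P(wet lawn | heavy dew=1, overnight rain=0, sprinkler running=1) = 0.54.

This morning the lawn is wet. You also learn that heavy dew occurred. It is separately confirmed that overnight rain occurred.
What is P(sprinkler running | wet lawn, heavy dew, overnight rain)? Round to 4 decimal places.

P(sprinkler running | wet lawn, heavy dew, overnight rain) ≈ 0.1463

P(wet lawn | heavy dew, overnight rain) = 0.68·0.87 + 0.78·0.13 = 0.591600 + 0.101400 = 0.693000
Of this, 0.101400 comes from 0.78·0.13 (the sprinkler running=true cases).
Hence the posterior is 0.101400/0.693000 ≈ 0.1463.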